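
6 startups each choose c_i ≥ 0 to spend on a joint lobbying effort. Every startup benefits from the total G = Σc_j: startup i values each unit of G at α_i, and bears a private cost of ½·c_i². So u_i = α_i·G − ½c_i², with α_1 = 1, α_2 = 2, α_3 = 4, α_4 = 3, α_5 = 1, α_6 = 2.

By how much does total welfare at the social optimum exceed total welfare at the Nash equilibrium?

Startup i's FOC: ∂u_i/∂c_i = α_i − c_i = 0, so c_i* = α_i.
NE contributions = (1, 2, 4, 3, 1, 2); G = 13.
W^NE = (Σα)·G − ½Σα_i² = 13² − ½·35 = 151.5.
Planner sets c_i = Σα_j = 13 for every i, so G^SO = 6·13 = 78.
W^SO = (Σα)·G^SO − ½·6·(Σα)² = (6/2)·13² = 507.
Deadweight loss = W^SO − W^NE = 355.5.

355.5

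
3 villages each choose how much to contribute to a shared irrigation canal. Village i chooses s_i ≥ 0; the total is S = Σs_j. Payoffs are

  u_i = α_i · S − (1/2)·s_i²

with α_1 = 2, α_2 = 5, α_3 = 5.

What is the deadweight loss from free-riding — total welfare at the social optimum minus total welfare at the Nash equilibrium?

99

Village i's FOC: ∂u_i/∂s_i = α_i − s_i = 0, so s_i* = α_i.
NE contributions = (2, 5, 5); S = 12.
W^NE = (Σα)·S − ½Σα_i² = 12² − ½·54 = 117.
Planner sets s_i = Σα_j = 12 for every i, so S^SO = 3·12 = 36.
W^SO = (Σα)·S^SO − ½·3·(Σα)² = (3/2)·12² = 216.
Deadweight loss = W^SO − W^NE = 99.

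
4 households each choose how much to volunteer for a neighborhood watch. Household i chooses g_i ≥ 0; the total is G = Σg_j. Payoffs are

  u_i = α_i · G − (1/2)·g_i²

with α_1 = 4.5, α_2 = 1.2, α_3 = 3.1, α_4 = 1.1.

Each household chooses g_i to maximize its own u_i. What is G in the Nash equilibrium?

Household i's FOC: ∂u_i/∂g_i = α_i − g_i = 0, so g_i* = α_i.
NE contributions = (4.5, 1.2, 3.1, 1.1); G = 9.9.

9.9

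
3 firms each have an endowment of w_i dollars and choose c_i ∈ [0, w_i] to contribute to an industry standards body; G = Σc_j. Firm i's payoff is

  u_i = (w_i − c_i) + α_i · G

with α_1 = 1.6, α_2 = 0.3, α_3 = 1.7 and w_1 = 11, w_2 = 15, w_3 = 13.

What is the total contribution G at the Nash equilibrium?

∂u_i/∂c_i = α_i − 1, so firm i contributes w_i if α_i > 1, else 0.
α_i > 1 for i ∈ {1, 3}; NE contributions (11, 0, 13), G = 24.

24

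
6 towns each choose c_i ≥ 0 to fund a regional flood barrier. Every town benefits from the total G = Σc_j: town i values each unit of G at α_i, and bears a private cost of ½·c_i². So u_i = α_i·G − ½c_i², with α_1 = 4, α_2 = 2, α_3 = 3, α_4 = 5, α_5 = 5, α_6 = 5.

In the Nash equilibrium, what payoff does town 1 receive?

88

Town i's FOC: ∂u_i/∂c_i = α_i − c_i = 0, so c_i* = α_i.
NE contributions = (4, 2, 3, 5, 5, 5); G = 24.
u_1 = α_1·G − ½·(c_1)² = 4·24 − ½·4² = 88.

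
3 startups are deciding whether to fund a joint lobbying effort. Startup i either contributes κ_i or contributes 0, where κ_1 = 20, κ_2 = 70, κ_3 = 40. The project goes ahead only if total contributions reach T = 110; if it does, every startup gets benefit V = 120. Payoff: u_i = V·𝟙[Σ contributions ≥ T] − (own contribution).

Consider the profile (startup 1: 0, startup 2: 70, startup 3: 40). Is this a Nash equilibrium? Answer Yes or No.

Yes

Total = 110 ≥ 110: provided.
Startup 1 (pledges 0, payoff 120): pledging 20 → total 130, payoff 100. No gain.
Startup 2 (pledges 70, payoff 50): dropping to 0 → total 40, payoff 0. No gain.
Startup 3 (pledges 40, payoff 80): dropping to 0 → total 70, payoff 0. No gain.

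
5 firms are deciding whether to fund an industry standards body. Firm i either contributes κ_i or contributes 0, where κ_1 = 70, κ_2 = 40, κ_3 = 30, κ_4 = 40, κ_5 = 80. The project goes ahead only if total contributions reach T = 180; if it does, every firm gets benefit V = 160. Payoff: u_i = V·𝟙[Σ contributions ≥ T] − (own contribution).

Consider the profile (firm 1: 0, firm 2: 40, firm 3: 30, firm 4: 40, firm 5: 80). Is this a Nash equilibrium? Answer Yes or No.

Yes

Total = 190 ≥ 180: provided.
Firm 1 (pledges 0, payoff 160): pledging 70 → total 260, payoff 90. No gain.
Firm 2 (pledges 40, payoff 120): dropping to 0 → total 150, payoff 0. No gain.
Firm 3 (pledges 30, payoff 130): dropping to 0 → total 160, payoff 0. No gain.
Firm 4 (pledges 40, payoff 120): dropping to 0 → total 150, payoff 0. No gain.
Firm 5 (pledges 80, payoff 80): dropping to 0 → total 110, payoff 0. No gain.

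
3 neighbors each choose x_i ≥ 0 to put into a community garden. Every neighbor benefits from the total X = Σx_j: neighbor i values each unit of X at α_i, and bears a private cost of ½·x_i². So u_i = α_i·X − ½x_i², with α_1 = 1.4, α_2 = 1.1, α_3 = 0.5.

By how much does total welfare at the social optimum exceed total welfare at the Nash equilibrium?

6.21

Neighbor i's FOC: ∂u_i/∂x_i = α_i − x_i = 0, so x_i* = α_i.
NE contributions = (1.4, 1.1, 0.5); X = 3.
W^NE = (Σα)·X − ½Σα_i² = 3² − ½·3.42 = 7.29.
Planner sets x_i = Σα_j = 3 for every i, so X^SO = 3·3 = 9.
W^SO = (Σα)·X^SO − ½·3·(Σα)² = (3/2)·3² = 13.5.
Deadweight loss = W^SO − W^NE = 6.21.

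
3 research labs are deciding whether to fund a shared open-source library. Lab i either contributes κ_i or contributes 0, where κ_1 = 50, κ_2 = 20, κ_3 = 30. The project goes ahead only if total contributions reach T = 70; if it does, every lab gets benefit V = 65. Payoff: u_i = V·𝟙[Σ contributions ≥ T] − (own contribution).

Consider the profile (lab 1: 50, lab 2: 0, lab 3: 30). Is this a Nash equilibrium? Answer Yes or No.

Total = 80 ≥ 70: provided.
Lab 1 (pledges 50, payoff 15): dropping to 0 → total 30, payoff 0. No gain.
Lab 2 (pledges 0, payoff 65): pledging 20 → total 100, payoff 45. No gain.
Lab 3 (pledges 30, payoff 35): dropping to 0 → total 50, payoff 0. No gain.

Yes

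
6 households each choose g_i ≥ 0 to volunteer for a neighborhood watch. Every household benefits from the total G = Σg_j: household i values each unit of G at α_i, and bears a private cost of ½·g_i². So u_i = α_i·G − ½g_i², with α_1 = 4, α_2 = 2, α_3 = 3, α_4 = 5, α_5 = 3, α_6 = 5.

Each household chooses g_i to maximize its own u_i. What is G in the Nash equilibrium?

22

Household i's FOC: ∂u_i/∂g_i = α_i − g_i = 0, so g_i* = α_i.
NE contributions = (4, 2, 3, 5, 3, 5); G = 22.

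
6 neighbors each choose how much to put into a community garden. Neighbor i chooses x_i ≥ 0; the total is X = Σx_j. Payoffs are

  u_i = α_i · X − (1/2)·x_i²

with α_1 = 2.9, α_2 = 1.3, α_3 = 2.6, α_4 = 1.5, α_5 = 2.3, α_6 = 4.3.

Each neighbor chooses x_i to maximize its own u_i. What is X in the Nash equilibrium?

Neighbor i's FOC: ∂u_i/∂x_i = α_i − x_i = 0, so x_i* = α_i.
NE contributions = (2.9, 1.3, 2.6, 1.5, 2.3, 4.3); X = 14.9.

14.9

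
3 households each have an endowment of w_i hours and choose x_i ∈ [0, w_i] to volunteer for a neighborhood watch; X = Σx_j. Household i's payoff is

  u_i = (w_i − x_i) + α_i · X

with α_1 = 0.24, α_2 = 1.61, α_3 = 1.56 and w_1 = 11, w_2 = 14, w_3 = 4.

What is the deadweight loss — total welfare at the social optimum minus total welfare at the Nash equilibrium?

∂u_i/∂x_i = α_i − 1, so household i contributes w_i if α_i > 1, else 0.
α_i > 1 for i ∈ {2, 3}; NE contributions (0, 14, 4), X = 18.
W^NE = Σw_i − X^NE + (Σα_i)·X^NE = 29 + 2.41·18 = 72.38.
Planner: ∂(Σu_j)/∂x_i = Σα_j − 1 = 2.41 > 0, so everyone contributes w_i; X^SO = 29, W^SO = 29 + 2.41·29 = 98.89.
Deadweight loss = 26.51.

26.51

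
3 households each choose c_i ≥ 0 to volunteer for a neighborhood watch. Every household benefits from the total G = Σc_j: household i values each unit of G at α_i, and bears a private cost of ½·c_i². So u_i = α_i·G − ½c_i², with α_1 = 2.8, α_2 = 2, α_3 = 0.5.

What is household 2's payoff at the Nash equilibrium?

8.6

Household i's FOC: ∂u_i/∂c_i = α_i − c_i = 0, so c_i* = α_i.
NE contributions = (2.8, 2, 0.5); G = 5.3.
u_2 = α_2·G − ½·(c_2)² = 2·5.3 − ½·2² = 8.6.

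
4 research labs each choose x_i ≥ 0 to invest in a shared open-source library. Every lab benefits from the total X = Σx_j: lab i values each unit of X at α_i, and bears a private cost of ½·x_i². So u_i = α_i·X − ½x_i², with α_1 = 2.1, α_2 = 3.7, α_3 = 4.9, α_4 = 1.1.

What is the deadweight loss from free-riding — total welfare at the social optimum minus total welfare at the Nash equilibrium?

160.9

Lab i's FOC: ∂u_i/∂x_i = α_i − x_i = 0, so x_i* = α_i.
NE contributions = (2.1, 3.7, 4.9, 1.1); X = 11.8.
W^NE = (Σα)·X − ½Σα_i² = 11.8² − ½·43.32 = 117.58.
Planner sets x_i = Σα_j = 11.8 for every i, so X^SO = 4·11.8 = 47.2.
W^SO = (Σα)·X^SO − ½·4·(Σα)² = (4/2)·11.8² = 278.48.
Deadweight loss = W^SO − W^NE = 160.9.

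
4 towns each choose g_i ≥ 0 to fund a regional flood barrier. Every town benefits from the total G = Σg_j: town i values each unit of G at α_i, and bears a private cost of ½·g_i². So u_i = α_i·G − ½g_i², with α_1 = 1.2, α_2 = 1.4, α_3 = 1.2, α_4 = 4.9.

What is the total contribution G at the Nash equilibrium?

8.7

Town i's FOC: ∂u_i/∂g_i = α_i − g_i = 0, so g_i* = α_i.
NE contributions = (1.2, 1.4, 1.2, 4.9); G = 8.7.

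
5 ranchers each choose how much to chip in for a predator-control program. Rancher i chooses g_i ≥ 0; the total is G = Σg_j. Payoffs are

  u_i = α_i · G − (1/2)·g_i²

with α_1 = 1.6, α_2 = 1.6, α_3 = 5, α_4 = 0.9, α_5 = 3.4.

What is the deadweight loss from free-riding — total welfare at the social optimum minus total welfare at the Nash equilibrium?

Rancher i's FOC: ∂u_i/∂g_i = α_i − g_i = 0, so g_i* = α_i.
NE contributions = (1.6, 1.6, 5, 0.9, 3.4); G = 12.5.
W^NE = (Σα)·G − ½Σα_i² = 12.5² − ½·42.49 = 135.005.
Planner sets g_i = Σα_j = 12.5 for every i, so G^SO = 5·12.5 = 62.5.
W^SO = (Σα)·G^SO − ½·5·(Σα)² = (5/2)·12.5² = 390.625.
Deadweight loss = W^SO − W^NE = 255.62.

255.62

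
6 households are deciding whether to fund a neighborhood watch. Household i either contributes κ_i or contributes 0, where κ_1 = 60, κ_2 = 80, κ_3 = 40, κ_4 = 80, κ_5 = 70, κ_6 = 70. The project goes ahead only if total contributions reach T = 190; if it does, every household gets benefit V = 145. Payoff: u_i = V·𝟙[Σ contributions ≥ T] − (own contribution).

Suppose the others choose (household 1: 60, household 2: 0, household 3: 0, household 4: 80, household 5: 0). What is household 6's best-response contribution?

70

Others' total = 140. Contributing 70 brings total to 210 ≥ 190: gain V − κ_6 = 75.
Best response: 70.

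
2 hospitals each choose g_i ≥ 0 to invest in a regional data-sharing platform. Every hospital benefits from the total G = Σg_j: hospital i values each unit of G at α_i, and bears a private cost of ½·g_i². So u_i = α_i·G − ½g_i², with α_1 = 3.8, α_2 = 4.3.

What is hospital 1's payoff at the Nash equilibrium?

Hospital i's FOC: ∂u_i/∂g_i = α_i − g_i = 0, so g_i* = α_i.
NE contributions = (3.8, 4.3); G = 8.1.
u_1 = α_1·G − ½·(g_1)² = 3.8·8.1 − ½·3.8² = 23.56.

23.56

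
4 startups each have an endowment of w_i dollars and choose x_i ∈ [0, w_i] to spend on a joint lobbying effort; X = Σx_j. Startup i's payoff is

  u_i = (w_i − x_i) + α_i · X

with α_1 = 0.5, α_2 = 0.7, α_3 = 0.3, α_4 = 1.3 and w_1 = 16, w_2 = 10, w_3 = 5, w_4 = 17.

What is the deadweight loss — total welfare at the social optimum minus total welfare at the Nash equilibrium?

∂u_i/∂x_i = α_i − 1, so startup i contributes w_i if α_i > 1, else 0.
α_i > 1 for i ∈ {4}; NE contributions (0, 0, 0, 17), X = 17.
W^NE = Σw_i − X^NE + (Σα_i)·X^NE = 48 + 1.8·17 = 78.6.
Planner: ∂(Σu_j)/∂x_i = Σα_j − 1 = 1.8 > 0, so everyone contributes w_i; X^SO = 48, W^SO = 48 + 1.8·48 = 134.4.
Deadweight loss = 55.8.

55.8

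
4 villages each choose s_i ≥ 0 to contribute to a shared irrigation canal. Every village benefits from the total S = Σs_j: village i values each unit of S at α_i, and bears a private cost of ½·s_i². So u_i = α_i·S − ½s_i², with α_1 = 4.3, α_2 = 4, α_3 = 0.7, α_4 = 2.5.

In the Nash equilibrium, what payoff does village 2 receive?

Village i's FOC: ∂u_i/∂s_i = α_i − s_i = 0, so s_i* = α_i.
NE contributions = (4.3, 4, 0.7, 2.5); S = 11.5.
u_2 = α_2·S − ½·(s_2)² = 4·11.5 − ½·4² = 38.

38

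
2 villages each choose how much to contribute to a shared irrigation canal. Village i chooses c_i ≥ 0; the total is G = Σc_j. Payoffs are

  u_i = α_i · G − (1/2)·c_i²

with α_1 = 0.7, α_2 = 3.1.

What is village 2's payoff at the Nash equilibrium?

Village i's FOC: ∂u_i/∂c_i = α_i − c_i = 0, so c_i* = α_i.
NE contributions = (0.7, 3.1); G = 3.8.
u_2 = α_2·G − ½·(c_2)² = 3.1·3.8 − ½·3.1² = 6.975.

6.975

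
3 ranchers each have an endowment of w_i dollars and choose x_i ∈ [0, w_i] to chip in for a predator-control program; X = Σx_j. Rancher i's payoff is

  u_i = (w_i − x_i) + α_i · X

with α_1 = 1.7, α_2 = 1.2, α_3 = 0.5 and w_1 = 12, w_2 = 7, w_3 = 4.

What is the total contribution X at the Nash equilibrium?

∂u_i/∂x_i = α_i − 1, so rancher i contributes w_i if α_i > 1, else 0.
α_i > 1 for i ∈ {1, 2}; NE contributions (12, 7, 0), X = 19.

19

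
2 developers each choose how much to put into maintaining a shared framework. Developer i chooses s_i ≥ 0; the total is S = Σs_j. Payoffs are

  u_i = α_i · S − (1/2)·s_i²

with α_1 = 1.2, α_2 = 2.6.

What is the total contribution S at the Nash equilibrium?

3.8

Developer i's FOC: ∂u_i/∂s_i = α_i − s_i = 0, so s_i* = α_i.
NE contributions = (1.2, 2.6); S = 3.8.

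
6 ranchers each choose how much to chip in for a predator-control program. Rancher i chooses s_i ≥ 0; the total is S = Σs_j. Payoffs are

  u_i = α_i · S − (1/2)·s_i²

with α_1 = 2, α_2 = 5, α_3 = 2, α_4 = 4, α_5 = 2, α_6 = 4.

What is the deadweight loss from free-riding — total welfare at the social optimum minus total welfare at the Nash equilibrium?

756.5

Rancher i's FOC: ∂u_i/∂s_i = α_i − s_i = 0, so s_i* = α_i.
NE contributions = (2, 5, 2, 4, 2, 4); S = 19.
W^NE = (Σα)·S − ½Σα_i² = 19² − ½·69 = 326.5.
Planner sets s_i = Σα_j = 19 for every i, so S^SO = 6·19 = 114.
W^SO = (Σα)·S^SO − ½·6·(Σα)² = (6/2)·19² = 1083.
Deadweight loss = W^SO − W^NE = 756.5.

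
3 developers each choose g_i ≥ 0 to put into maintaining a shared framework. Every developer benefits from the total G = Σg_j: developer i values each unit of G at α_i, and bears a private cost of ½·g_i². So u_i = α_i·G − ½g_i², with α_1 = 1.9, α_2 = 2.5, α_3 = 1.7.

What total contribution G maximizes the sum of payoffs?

Planner FOC: ∂(Σu_j)/∂g_i = (Σα_j) − g_i = 0, so g_i^SO = Σα_j = 6.1 for every i; G^SO = 18.3.

18.3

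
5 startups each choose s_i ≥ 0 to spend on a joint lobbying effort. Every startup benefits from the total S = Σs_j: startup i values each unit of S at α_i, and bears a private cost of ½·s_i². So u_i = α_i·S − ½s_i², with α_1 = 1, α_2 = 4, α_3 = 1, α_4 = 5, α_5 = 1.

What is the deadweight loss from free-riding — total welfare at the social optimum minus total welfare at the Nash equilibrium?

238

Startup i's FOC: ∂u_i/∂s_i = α_i − s_i = 0, so s_i* = α_i.
NE contributions = (1, 4, 1, 5, 1); S = 12.
W^NE = (Σα)·S − ½Σα_i² = 12² − ½·44 = 122.
Planner sets s_i = Σα_j = 12 for every i, so S^SO = 5·12 = 60.
W^SO = (Σα)·S^SO − ½·5·(Σα)² = (5/2)·12² = 360.
Deadweight loss = W^SO − W^NE = 238.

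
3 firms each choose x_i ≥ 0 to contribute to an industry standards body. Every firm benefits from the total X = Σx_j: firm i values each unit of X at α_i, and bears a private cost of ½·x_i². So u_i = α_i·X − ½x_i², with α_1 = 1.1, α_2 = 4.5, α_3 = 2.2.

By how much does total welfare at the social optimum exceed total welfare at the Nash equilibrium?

Firm i's FOC: ∂u_i/∂x_i = α_i − x_i = 0, so x_i* = α_i.
NE contributions = (1.1, 4.5, 2.2); X = 7.8.
W^NE = (Σα)·X − ½Σα_i² = 7.8² − ½·26.3 = 47.69.
Planner sets x_i = Σα_j = 7.8 for every i, so X^SO = 3·7.8 = 23.4.
W^SO = (Σα)·X^SO − ½·3·(Σα)² = (3/2)·7.8² = 91.26.
Deadweight loss = W^SO − W^NE = 43.57.

43.57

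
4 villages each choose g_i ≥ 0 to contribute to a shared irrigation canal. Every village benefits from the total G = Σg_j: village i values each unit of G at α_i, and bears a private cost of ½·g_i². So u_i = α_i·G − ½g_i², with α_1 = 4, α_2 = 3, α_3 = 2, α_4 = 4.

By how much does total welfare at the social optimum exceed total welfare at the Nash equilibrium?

191.5

Village i's FOC: ∂u_i/∂g_i = α_i − g_i = 0, so g_i* = α_i.
NE contributions = (4, 3, 2, 4); G = 13.
W^NE = (Σα)·G − ½Σα_i² = 13² − ½·45 = 146.5.
Planner sets g_i = Σα_j = 13 for every i, so G^SO = 4·13 = 52.
W^SO = (Σα)·G^SO − ½·4·(Σα)² = (4/2)·13² = 338.
Deadweight loss = W^SO − W^NE = 191.5.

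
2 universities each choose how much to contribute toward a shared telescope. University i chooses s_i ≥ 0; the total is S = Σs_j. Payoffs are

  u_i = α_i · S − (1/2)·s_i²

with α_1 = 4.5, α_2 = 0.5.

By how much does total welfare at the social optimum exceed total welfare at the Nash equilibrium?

10.25

University i's FOC: ∂u_i/∂s_i = α_i − s_i = 0, so s_i* = α_i.
NE contributions = (4.5, 0.5); S = 5.
W^NE = (Σα)·S − ½Σα_i² = 5² − ½·20.5 = 14.75.
Planner sets s_i = Σα_j = 5 for every i, so S^SO = 2·5 = 10.
W^SO = (Σα)·S^SO − ½·2·(Σα)² = (2/2)·5² = 25.
Deadweight loss = W^SO − W^NE = 10.25.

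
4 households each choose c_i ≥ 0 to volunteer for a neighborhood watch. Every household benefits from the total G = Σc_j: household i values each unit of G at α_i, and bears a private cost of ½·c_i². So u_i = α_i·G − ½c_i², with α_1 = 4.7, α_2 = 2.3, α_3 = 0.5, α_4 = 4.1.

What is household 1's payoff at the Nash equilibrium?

Household i's FOC: ∂u_i/∂c_i = α_i − c_i = 0, so c_i* = α_i.
NE contributions = (4.7, 2.3, 0.5, 4.1); G = 11.6.
u_1 = α_1·G − ½·(c_1)² = 4.7·11.6 − ½·4.7² = 43.475.

43.475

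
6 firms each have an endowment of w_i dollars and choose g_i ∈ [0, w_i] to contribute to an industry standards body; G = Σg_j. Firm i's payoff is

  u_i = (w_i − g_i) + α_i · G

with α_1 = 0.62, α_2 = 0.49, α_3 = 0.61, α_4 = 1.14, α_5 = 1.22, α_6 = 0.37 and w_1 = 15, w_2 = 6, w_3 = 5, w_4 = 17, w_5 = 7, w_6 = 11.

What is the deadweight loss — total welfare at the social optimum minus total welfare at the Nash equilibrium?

∂u_i/∂g_i = α_i − 1, so firm i contributes w_i if α_i > 1, else 0.
α_i > 1 for i ∈ {4, 5}; NE contributions (0, 0, 0, 17, 7, 0), G = 24.
W^NE = Σw_i − G^NE + (Σα_i)·G^NE = 61 + 3.45·24 = 143.8.
Planner: ∂(Σu_j)/∂g_i = Σα_j − 1 = 3.45 > 0, so everyone contributes w_i; G^SO = 61, W^SO = 61 + 3.45·61 = 271.45.
Deadweight loss = 127.65.

127.65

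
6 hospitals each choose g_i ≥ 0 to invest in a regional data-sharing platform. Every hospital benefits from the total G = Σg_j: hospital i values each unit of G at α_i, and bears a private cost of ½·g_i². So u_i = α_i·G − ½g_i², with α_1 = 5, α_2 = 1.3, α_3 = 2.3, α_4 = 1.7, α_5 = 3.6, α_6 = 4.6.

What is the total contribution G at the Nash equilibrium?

18.5

Hospital i's FOC: ∂u_i/∂g_i = α_i − g_i = 0, so g_i* = α_i.
NE contributions = (5, 1.3, 2.3, 1.7, 3.6, 4.6); G = 18.5.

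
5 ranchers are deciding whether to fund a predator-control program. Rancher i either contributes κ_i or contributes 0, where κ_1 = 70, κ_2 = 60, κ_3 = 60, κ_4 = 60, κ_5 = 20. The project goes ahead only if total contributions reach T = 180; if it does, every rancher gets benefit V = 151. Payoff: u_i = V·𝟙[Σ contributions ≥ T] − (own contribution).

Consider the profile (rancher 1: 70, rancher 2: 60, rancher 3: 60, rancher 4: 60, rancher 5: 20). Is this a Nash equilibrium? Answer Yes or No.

No

Total = 270 ≥ 180: provided.
Rancher 1 (pledges 70, payoff 81): dropping to 0 → total 200, payoff 151. Profitable deviation.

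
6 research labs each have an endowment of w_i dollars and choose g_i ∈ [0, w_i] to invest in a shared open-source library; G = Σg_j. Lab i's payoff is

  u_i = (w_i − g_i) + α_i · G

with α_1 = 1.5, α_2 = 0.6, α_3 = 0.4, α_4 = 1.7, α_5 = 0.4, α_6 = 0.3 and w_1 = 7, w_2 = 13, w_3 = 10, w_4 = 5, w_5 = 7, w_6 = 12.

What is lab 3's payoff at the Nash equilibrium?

∂u_i/∂g_i = α_i − 1, so lab i contributes w_i if α_i > 1, else 0.
α_i > 1 for i ∈ {1, 4}; NE contributions (7, 0, 0, 5, 0, 0), G = 12.
u_3 = (10 − 0) + 0.4·12 = 14.8.

14.8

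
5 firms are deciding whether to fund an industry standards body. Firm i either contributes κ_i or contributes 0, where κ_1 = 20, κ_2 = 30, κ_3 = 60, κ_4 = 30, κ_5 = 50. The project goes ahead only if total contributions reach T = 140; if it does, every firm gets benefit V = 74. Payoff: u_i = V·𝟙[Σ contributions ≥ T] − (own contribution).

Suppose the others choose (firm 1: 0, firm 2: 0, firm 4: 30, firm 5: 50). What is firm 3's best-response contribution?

60

Others' total = 80. Contributing 60 brings total to 140 ≥ 140: gain V − κ_3 = 14.
Best response: 60.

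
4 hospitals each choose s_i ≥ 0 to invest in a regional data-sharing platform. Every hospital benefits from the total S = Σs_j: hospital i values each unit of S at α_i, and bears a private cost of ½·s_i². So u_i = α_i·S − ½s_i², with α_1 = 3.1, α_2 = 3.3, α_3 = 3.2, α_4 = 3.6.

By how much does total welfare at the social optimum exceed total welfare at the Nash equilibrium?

Hospital i's FOC: ∂u_i/∂s_i = α_i − s_i = 0, so s_i* = α_i.
NE contributions = (3.1, 3.3, 3.2, 3.6); S = 13.2.
W^NE = (Σα)·S − ½Σα_i² = 13.2² − ½·43.7 = 152.39.
Planner sets s_i = Σα_j = 13.2 for every i, so S^SO = 4·13.2 = 52.8.
W^SO = (Σα)·S^SO − ½·4·(Σα)² = (4/2)·13.2² = 348.48.
Deadweight loss = W^SO − W^NE = 196.09.

196.09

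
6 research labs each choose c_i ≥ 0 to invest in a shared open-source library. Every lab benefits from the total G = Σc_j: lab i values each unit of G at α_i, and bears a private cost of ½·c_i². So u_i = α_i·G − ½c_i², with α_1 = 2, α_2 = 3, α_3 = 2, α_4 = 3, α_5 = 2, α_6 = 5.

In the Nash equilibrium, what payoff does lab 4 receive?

Lab i's FOC: ∂u_i/∂c_i = α_i − c_i = 0, so c_i* = α_i.
NE contributions = (2, 3, 2, 3, 2, 5); G = 17.
u_4 = α_4·G − ½·(c_4)² = 3·17 − ½·3² = 46.5.

46.5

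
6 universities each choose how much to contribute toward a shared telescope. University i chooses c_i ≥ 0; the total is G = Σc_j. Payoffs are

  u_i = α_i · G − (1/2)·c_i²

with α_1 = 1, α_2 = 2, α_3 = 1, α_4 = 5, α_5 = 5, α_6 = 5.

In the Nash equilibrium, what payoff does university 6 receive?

82.5

University i's FOC: ∂u_i/∂c_i = α_i − c_i = 0, so c_i* = α_i.
NE contributions = (1, 2, 1, 5, 5, 5); G = 19.
u_6 = α_6·G − ½·(c_6)² = 5·19 − ½·5² = 82.5.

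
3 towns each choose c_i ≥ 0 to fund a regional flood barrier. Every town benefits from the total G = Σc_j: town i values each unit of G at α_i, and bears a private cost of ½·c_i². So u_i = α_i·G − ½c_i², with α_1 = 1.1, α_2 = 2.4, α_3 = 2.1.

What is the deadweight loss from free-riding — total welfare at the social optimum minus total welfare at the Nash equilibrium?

21.37

Town i's FOC: ∂u_i/∂c_i = α_i − c_i = 0, so c_i* = α_i.
NE contributions = (1.1, 2.4, 2.1); G = 5.6.
W^NE = (Σα)·G − ½Σα_i² = 5.6² − ½·11.38 = 25.67.
Planner sets c_i = Σα_j = 5.6 for every i, so G^SO = 3·5.6 = 16.8.
W^SO = (Σα)·G^SO − ½·3·(Σα)² = (3/2)·5.6² = 47.04.
Deadweight loss = W^SO − W^NE = 21.37.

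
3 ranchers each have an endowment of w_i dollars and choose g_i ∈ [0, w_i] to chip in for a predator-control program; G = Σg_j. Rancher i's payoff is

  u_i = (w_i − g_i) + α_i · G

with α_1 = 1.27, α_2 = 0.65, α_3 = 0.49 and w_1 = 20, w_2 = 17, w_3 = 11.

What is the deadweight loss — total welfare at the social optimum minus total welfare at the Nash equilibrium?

∂u_i/∂g_i = α_i − 1, so rancher i contributes w_i if α_i > 1, else 0.
α_i > 1 for i ∈ {1}; NE contributions (20, 0, 0), G = 20.
W^NE = Σw_i − G^NE + (Σα_i)·G^NE = 48 + 1.41·20 = 76.2.
Planner: ∂(Σu_j)/∂g_i = Σα_j − 1 = 1.41 > 0, so everyone contributes w_i; G^SO = 48, W^SO = 48 + 1.41·48 = 115.68.
Deadweight loss = 39.48.

39.48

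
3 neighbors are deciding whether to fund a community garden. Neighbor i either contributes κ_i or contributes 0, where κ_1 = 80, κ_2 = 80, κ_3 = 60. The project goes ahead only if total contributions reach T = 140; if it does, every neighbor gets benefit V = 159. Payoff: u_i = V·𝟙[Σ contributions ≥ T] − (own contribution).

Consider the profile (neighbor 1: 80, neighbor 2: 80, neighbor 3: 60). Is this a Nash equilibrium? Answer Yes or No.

Total = 220 ≥ 140: provided.
Neighbor 1 (pledges 80, payoff 79): dropping to 0 → total 140, payoff 159. Profitable deviation.

No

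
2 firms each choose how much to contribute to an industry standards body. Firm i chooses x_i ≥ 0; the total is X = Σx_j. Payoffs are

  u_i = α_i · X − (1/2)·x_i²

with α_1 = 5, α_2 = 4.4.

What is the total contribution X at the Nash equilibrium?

9.4

Firm i's FOC: ∂u_i/∂x_i = α_i − x_i = 0, so x_i* = α_i.
NE contributions = (5, 4.4); X = 9.4.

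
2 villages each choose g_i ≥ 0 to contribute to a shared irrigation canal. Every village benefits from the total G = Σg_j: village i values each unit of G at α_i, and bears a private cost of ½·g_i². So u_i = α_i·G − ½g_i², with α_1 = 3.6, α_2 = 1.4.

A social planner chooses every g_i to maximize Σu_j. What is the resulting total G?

10

Planner FOC: ∂(Σu_j)/∂g_i = (Σα_j) − g_i = 0, so g_i^SO = Σα_j = 5 for every i; G^SO = 10.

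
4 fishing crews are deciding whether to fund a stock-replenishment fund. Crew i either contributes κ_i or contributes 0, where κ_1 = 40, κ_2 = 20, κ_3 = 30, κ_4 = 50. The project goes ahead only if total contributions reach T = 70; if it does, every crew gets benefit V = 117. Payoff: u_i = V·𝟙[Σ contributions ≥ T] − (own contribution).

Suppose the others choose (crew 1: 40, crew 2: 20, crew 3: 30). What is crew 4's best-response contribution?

Others' total = 90 ≥ 70; contributing adds cost 50 for no extra benefit.
Best response: 0.

0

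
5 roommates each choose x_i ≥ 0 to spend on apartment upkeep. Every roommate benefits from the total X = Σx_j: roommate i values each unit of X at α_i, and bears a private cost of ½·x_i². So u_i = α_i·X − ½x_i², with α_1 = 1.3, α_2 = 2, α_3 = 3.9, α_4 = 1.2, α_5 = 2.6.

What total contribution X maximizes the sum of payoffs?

Planner FOC: ∂(Σu_j)/∂x_i = (Σα_j) − x_i = 0, so x_i^SO = Σα_j = 11 for every i; X^SO = 55.

55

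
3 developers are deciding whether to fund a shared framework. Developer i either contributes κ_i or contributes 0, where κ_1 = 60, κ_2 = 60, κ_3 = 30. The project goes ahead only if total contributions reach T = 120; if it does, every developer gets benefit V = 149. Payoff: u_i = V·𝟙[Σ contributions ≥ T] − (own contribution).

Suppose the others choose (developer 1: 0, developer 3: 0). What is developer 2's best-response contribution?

Others' total = 0. Even contributing 60 gives 60 < 120: no benefit either way.
Best response: 0.

0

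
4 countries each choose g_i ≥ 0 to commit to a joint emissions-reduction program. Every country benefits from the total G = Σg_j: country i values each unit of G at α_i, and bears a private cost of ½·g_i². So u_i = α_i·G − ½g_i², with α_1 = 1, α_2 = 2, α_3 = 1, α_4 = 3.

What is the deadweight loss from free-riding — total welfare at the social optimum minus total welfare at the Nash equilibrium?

Country i's FOC: ∂u_i/∂g_i = α_i − g_i = 0, so g_i* = α_i.
NE contributions = (1, 2, 1, 3); G = 7.
W^NE = (Σα)·G − ½Σα_i² = 7² − ½·15 = 41.5.
Planner sets g_i = Σα_j = 7 for every i, so G^SO = 4·7 = 28.
W^SO = (Σα)·G^SO − ½·4·(Σα)² = (4/2)·7² = 98.
Deadweight loss = W^SO − W^NE = 56.5.

56.5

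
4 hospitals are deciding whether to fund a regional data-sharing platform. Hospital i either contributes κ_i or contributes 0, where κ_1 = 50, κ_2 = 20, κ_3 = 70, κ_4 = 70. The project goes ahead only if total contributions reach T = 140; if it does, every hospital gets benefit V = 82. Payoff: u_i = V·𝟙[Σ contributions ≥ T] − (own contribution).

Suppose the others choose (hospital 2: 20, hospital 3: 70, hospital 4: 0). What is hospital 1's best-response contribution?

50

Others' total = 90. Contributing 50 brings total to 140 ≥ 140: gain V − κ_1 = 32.
Best response: 50.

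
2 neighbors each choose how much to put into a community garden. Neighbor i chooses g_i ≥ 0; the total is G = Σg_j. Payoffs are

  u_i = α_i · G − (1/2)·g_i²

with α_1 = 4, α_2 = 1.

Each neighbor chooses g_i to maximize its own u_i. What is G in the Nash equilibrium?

5

Neighbor i's FOC: ∂u_i/∂g_i = α_i − g_i = 0, so g_i* = α_i.
NE contributions = (4, 1); G = 5.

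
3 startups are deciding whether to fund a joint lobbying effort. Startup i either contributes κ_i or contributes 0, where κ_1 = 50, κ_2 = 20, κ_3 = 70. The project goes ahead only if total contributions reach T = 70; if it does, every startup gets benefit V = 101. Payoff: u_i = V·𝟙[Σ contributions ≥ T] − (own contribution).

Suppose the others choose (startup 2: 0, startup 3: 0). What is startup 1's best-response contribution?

0

Others' total = 0. Even contributing 50 gives 50 < 70: no benefit either way.
Best response: 0.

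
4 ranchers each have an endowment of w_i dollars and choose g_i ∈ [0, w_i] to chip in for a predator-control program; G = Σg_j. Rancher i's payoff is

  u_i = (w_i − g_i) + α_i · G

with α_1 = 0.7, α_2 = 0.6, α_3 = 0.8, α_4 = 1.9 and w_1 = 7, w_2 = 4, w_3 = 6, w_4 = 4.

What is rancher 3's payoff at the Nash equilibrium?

∂u_i/∂g_i = α_i − 1, so rancher i contributes w_i if α_i > 1, else 0.
α_i > 1 for i ∈ {4}; NE contributions (0, 0, 0, 4), G = 4.
u_3 = (6 − 0) + 0.8·4 = 9.2.

9.2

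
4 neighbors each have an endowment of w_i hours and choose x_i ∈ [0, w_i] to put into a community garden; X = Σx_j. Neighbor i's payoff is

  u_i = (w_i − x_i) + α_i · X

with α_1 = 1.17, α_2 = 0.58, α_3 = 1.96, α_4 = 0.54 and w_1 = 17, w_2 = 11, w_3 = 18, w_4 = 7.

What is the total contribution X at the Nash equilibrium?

35

∂u_i/∂x_i = α_i − 1, so neighbor i contributes w_i if α_i > 1, else 0.
α_i > 1 for i ∈ {1, 3}; NE contributions (17, 0, 18, 0), X = 35.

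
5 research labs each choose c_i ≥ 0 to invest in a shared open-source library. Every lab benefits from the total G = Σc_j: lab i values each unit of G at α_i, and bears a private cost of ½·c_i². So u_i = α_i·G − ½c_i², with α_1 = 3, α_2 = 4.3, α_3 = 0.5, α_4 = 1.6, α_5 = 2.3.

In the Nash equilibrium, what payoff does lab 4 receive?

17.44

Lab i's FOC: ∂u_i/∂c_i = α_i − c_i = 0, so c_i* = α_i.
NE contributions = (3, 4.3, 0.5, 1.6, 2.3); G = 11.7.
u_4 = α_4·G − ½·(c_4)² = 1.6·11.7 − ½·1.6² = 17.44.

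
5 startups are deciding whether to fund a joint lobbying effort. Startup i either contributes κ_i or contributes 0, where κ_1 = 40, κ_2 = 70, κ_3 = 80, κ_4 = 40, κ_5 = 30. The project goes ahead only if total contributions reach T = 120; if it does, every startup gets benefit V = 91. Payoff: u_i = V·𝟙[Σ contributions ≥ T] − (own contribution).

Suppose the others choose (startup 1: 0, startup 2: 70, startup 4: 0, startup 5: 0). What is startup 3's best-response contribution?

Others' total = 70. Contributing 80 brings total to 150 ≥ 120: gain V − κ_3 = 11.
Best response: 80.

80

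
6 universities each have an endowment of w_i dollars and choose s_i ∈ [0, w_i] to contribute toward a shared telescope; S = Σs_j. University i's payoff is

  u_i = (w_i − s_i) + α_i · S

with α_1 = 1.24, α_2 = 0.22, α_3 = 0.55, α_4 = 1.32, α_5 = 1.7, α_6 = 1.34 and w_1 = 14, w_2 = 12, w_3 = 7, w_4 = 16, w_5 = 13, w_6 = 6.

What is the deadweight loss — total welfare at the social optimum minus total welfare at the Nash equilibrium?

102.03

∂u_i/∂s_i = α_i − 1, so university i contributes w_i if α_i > 1, else 0.
α_i > 1 for i ∈ {1, 4, 5, 6}; NE contributions (14, 0, 0, 16, 13, 6), S = 49.
W^NE = Σw_i − S^NE + (Σα_i)·S^NE = 68 + 5.37·49 = 331.13.
Planner: ∂(Σu_j)/∂s_i = Σα_j − 1 = 5.37 > 0, so everyone contributes w_i; S^SO = 68, W^SO = 68 + 5.37·68 = 433.16.
Deadweight loss = 102.03.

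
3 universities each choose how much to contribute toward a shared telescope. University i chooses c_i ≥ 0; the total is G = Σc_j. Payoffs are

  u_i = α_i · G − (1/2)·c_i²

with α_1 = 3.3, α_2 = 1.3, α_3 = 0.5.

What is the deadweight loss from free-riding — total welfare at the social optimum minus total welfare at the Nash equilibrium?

19.42

University i's FOC: ∂u_i/∂c_i = α_i − c_i = 0, so c_i* = α_i.
NE contributions = (3.3, 1.3, 0.5); G = 5.1.
W^NE = (Σα)·G − ½Σα_i² = 5.1² − ½·12.83 = 19.595.
Planner sets c_i = Σα_j = 5.1 for every i, so G^SO = 3·5.1 = 15.3.
W^SO = (Σα)·G^SO − ½·3·(Σα)² = (3/2)·5.1² = 39.015.
Deadweight loss = W^SO − W^NE = 19.42.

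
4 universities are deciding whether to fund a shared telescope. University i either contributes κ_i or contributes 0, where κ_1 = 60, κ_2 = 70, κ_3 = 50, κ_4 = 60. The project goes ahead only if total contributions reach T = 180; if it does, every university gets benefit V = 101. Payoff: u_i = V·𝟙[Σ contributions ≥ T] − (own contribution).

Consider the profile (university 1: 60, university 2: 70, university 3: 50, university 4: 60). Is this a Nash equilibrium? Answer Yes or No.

Total = 240 ≥ 180: provided.
University 1 (pledges 60, payoff 41): dropping to 0 → total 180, payoff 101. Profitable deviation.

No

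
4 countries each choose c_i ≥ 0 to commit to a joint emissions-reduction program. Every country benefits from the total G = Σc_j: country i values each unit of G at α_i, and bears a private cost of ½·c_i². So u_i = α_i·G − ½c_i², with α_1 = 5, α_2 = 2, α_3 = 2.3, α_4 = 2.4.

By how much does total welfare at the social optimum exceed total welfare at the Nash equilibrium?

Country i's FOC: ∂u_i/∂c_i = α_i − c_i = 0, so c_i* = α_i.
NE contributions = (5, 2, 2.3, 2.4); G = 11.7.
W^NE = (Σα)·G − ½Σα_i² = 11.7² − ½·40.05 = 116.865.
Planner sets c_i = Σα_j = 11.7 for every i, so G^SO = 4·11.7 = 46.8.
W^SO = (Σα)·G^SO − ½·4·(Σα)² = (4/2)·11.7² = 273.78.
Deadweight loss = W^SO − W^NE = 156.915.

156.915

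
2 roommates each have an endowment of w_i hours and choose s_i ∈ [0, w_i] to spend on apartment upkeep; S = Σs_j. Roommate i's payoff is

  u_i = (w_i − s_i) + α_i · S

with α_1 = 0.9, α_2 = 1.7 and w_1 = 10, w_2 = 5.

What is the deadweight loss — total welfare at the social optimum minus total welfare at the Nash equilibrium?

∂u_i/∂s_i = α_i − 1, so roommate i contributes w_i if α_i > 1, else 0.
α_i > 1 for i ∈ {2}; NE contributions (0, 5), S = 5.
W^NE = Σw_i − S^NE + (Σα_i)·S^NE = 15 + 1.6·5 = 23.
Planner: ∂(Σu_j)/∂s_i = Σα_j − 1 = 1.6 > 0, so everyone contributes w_i; S^SO = 15, W^SO = 15 + 1.6·15 = 39.
Deadweight loss = 16.

16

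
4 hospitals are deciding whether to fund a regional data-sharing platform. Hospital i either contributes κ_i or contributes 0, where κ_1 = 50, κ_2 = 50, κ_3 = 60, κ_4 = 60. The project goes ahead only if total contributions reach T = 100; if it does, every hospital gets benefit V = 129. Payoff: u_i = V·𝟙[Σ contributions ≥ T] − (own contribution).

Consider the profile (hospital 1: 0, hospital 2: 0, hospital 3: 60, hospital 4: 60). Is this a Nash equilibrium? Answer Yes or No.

Total = 120 ≥ 100: provided.
Hospital 1 (pledges 0, payoff 129): pledging 50 → total 170, payoff 79. No gain.
Hospital 2 (pledges 0, payoff 129): pledging 50 → total 170, payoff 79. No gain.
Hospital 3 (pledges 60, payoff 69): dropping to 0 → total 60, payoff 0. No gain.
Hospital 4 (pledges 60, payoff 69): dropping to 0 → total 60, payoff 0. No gain.

Yes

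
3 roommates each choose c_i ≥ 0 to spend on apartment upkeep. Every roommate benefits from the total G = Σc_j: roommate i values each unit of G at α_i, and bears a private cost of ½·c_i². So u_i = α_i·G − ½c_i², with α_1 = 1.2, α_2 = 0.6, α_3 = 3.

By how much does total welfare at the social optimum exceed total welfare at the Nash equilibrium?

16.92

Roommate i's FOC: ∂u_i/∂c_i = α_i − c_i = 0, so c_i* = α_i.
NE contributions = (1.2, 0.6, 3); G = 4.8.
W^NE = (Σα)·G − ½Σα_i² = 4.8² − ½·10.8 = 17.64.
Planner sets c_i = Σα_j = 4.8 for every i, so G^SO = 3·4.8 = 14.4.
W^SO = (Σα)·G^SO − ½·3·(Σα)² = (3/2)·4.8² = 34.56.
Deadweight loss = W^SO − W^NE = 16.92.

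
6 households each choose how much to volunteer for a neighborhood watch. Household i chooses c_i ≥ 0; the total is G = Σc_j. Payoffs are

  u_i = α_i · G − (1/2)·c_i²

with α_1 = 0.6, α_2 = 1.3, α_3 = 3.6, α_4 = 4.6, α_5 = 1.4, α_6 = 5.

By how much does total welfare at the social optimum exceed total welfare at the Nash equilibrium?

576.065

Household i's FOC: ∂u_i/∂c_i = α_i − c_i = 0, so c_i* = α_i.
NE contributions = (0.6, 1.3, 3.6, 4.6, 1.4, 5); G = 16.5.
W^NE = (Σα)·G − ½Σα_i² = 16.5² − ½·63.13 = 240.685.
Planner sets c_i = Σα_j = 16.5 for every i, so G^SO = 6·16.5 = 99.
W^SO = (Σα)·G^SO − ½·6·(Σα)² = (6/2)·16.5² = 816.75.
Deadweight loss = W^SO − W^NE = 576.065.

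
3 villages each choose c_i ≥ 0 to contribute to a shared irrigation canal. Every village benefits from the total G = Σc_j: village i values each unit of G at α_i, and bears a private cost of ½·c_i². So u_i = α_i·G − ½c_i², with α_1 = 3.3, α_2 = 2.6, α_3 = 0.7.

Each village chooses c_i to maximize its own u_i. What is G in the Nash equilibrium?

Village i's FOC: ∂u_i/∂c_i = α_i − c_i = 0, so c_i* = α_i.
NE contributions = (3.3, 2.6, 0.7); G = 6.6.

6.6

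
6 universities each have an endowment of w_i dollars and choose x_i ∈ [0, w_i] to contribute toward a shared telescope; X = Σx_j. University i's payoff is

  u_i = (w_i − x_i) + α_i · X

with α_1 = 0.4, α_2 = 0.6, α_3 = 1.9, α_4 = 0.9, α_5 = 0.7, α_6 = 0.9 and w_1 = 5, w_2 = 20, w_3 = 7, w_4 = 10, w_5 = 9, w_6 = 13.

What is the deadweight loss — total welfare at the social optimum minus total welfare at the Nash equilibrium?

250.8

∂u_i/∂x_i = α_i − 1, so university i contributes w_i if α_i > 1, else 0.
α_i > 1 for i ∈ {3}; NE contributions (0, 0, 7, 0, 0, 0), X = 7.
W^NE = Σw_i − X^NE + (Σα_i)·X^NE = 64 + 4.4·7 = 94.8.
Planner: ∂(Σu_j)/∂x_i = Σα_j − 1 = 4.4 > 0, so everyone contributes w_i; X^SO = 64, W^SO = 64 + 4.4·64 = 345.6.
Deadweight loss = 250.8.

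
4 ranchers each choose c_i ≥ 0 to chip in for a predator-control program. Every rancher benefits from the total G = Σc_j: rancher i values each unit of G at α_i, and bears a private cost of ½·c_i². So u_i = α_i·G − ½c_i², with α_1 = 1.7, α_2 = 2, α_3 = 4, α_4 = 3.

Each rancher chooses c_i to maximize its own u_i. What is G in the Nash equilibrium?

Rancher i's FOC: ∂u_i/∂c_i = α_i − c_i = 0, so c_i* = α_i.
NE contributions = (1.7, 2, 4, 3); G = 10.7.

10.7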